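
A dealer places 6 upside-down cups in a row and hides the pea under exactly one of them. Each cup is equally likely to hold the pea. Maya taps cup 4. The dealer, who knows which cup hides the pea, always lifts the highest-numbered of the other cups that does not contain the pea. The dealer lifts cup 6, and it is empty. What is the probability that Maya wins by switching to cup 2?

1/5

Consider each possible location of the pea in turn.
If it is under any of cups 1, 2, 3, 4, and 5 (prior 1/6 each): cup 6 is the highest-numbered option available, probability 1; weight (1/6)·1 = 1/6 each.
If it is under cup 6 (prior 1/6): the dealer opened cup 6, so this case is ruled out; weight (1/6)·0 = 0.
The weights sum to 5/6.
So P(the pea under cup 2 | the dealer opened cup 6) = (1/6) / (5/6) = 1/5.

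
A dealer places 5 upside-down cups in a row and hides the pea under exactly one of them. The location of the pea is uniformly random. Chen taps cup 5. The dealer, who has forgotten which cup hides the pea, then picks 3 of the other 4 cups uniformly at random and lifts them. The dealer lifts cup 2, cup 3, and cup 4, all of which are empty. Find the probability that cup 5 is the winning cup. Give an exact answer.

1/2

Because the dealer chose which cups to lift without knowing where the pea is, the choice is independent of the prize location. Learning that none of the 3 opened cups holds the pea simply rules out those 3 locations and leaves the remaining 2 cups still equally likely by symmetry.
So P(the pea under cup 5) = 1/2.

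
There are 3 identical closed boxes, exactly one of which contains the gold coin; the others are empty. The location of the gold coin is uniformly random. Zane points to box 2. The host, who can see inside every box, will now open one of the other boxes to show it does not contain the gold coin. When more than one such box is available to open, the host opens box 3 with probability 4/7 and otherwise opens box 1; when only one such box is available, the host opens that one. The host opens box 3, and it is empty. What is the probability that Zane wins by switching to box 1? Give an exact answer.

Apply Bayes' rule, conditioning on where the gold coin actually is.
If it is in box 1 (prior 1/3): only box 3 is available, probability 1; weight (1/3)·1 = 1/3.
If it is in box 2 (prior 1/3): box 3 is available, opened with probability 4/7; weight (1/3)·(4/7) = 4/21.
If it is in box 3 (prior 1/3): the host opened box 3, so this case is ruled out; weight (1/3)·0 = 0.
The weights sum to 11/21.
So P(the gold coin in box 1 | the host opened box 3) = (1/3) / (11/21) = 7/11.

7/11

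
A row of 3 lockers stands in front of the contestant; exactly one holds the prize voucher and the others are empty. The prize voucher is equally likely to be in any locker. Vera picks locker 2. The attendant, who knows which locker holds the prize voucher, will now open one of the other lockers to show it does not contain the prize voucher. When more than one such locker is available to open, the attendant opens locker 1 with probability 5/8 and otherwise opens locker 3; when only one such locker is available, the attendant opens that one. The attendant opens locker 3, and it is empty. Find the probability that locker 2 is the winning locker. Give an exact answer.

3/11

Apply Bayes' rule, conditioning on where the prize voucher actually is.
If it is in locker 1 (prior 1/3): only locker 3 is available, probability 1; weight (1/3)·1 = 1/3.
If it is in locker 2 (prior 1/3): locker 1 is available but not opened, probability 3/8; weight (1/3)·(3/8) = 1/8.
If it is in locker 3 (prior 1/3): the attendant opened locker 3, so this case is ruled out; weight (1/3)·0 = 0.
The weights sum to 11/24.
So P(the prize voucher in locker 2 | the attendant opened locker 3) = (1/8) / (11/24) = 3/11.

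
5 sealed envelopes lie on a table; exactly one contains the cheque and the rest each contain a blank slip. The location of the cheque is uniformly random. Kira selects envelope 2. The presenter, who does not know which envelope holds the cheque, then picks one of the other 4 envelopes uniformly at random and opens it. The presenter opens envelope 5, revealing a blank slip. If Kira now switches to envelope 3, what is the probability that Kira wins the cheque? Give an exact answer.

1/4

Because the presenter chose which envelope to open without knowing where the cheque is, the choice is independent of the prize location. Learning that envelope 5 does not hold the cheque simply rules out that one location and leaves the remaining 4 envelopes still equally likely by symmetry.
So P(the cheque in envelope 3) = 1/4.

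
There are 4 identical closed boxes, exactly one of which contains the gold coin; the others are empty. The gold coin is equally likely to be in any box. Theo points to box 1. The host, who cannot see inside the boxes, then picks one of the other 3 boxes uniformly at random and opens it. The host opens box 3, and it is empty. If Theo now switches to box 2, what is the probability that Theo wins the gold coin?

Because the host chose which box to open without knowing where the gold coin is, the choice is independent of the prize location. Learning that box 3 does not hold the gold coin simply rules out that one location and leaves the remaining 3 boxes still equally likely by symmetry.
So P(the gold coin in box 2) = 1/3.

1/3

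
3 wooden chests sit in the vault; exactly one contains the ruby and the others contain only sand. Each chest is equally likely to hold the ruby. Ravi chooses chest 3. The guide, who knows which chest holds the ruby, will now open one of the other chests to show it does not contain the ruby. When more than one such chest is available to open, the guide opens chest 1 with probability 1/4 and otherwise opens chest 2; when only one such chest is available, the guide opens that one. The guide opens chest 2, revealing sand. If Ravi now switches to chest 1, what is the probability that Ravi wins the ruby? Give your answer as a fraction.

Apply Bayes' rule, conditioning on where the ruby actually is.
If it is in chest 1 (prior 1/3): only chest 2 is available, probability 1; weight (1/3)·1 = 1/3.
If it is in chest 2 (prior 1/3): the guide opened chest 2, so this case is ruled out; weight (1/3)·0 = 0.
If it is in chest 3 (prior 1/3): chest 1 is available but not opened, probability 3/4; weight (1/3)·(3/4) = 1/4.
The weights sum to 7/12.
So P(the ruby in chest 1 | the guide opened chest 2) = (1/3) / (7/12) = 4/7.

4/7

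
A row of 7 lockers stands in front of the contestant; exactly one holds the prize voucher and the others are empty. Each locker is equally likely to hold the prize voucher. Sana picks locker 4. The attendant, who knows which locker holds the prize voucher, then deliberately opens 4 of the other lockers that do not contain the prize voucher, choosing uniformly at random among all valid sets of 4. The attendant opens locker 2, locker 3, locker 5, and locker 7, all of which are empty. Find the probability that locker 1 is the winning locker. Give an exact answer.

Consider each possible location of the prize voucher in turn.
If it is in either of lockers 1 and 6 (prior 1/7 each): the attendant has 5 equally likely choices, so probability 1/5; weight (1/7)·(1/5) = 1/35 each.
If it is in any of lockers 2, 3, 5, and 7 (prior 1/7 each): that locker was opened and seen not to hold the prize — ruled out; weight (1/7)·0 = 0 each.
If it is in locker 4 (prior 1/7): the attendant has 15 equally likely choices, so probability 1/15; weight (1/7)·(1/15) = 1/105.
The weights sum to 1/15.
So P(the prize voucher in locker 1 | the attendant opened locker 2, locker 3, locker 5, and locker 7) = (1/35) / (1/15) = 3/7.

3/7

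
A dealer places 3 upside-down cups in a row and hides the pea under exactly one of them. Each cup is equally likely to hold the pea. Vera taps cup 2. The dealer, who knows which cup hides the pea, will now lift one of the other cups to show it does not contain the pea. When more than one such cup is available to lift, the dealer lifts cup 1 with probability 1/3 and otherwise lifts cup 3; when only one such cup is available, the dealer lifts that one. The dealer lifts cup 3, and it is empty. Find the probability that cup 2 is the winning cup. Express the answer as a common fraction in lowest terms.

Condition on the true location of the pea.
If it is under cup 1 (prior 1/3): only cup 3 is available, probability 1; weight (1/3)·1 = 1/3.
If it is under cup 2 (prior 1/3): cup 1 is available but not opened, probability 2/3; weight (1/3)·(2/3) = 2/9.
If it is under cup 3 (prior 1/3): the dealer opened cup 3, so this case is ruled out; weight (1/3)·0 = 0.
The weights sum to 5/9.
So P(the pea under cup 2 | the dealer opened cup 3) = (2/9) / (5/9) = 2/5.

2/5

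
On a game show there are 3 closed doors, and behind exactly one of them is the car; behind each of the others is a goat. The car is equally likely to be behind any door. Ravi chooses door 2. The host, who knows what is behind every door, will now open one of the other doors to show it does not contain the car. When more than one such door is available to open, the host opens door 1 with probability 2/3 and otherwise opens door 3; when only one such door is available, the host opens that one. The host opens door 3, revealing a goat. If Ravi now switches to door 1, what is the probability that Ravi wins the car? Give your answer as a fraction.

3/4

Consider each possible location of the car in turn.
If it is behind door 1 (prior 1/3): only door 3 is available, probability 1; weight (1/3)·1 = 1/3.
If it is behind door 2 (prior 1/3): door 1 is available but not opened, probability 1/3; weight (1/3)·(1/3) = 1/9.
If it is behind door 3 (prior 1/3): the host opened door 3, so this case is ruled out; weight (1/3)·0 = 0.
The weights sum to 4/9.
So P(the car behind door 1 | the host opened door 3) = (1/3) / (4/9) = 3/4.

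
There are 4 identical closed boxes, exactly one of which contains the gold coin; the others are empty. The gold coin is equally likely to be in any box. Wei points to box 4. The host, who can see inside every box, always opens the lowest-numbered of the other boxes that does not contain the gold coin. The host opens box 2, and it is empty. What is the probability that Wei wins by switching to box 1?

1

Consider each possible location of the gold coin in turn.
If it is in box 1 (prior 1/4): box 2 is the lowest-numbered option available, probability 1; weight (1/4)·1 = 1/4.
If it is in box 2 (prior 1/4): the host opened box 2, so this case is ruled out; weight (1/4)·0 = 0.
If it is in either of boxes 3 and 4 (prior 1/4 each): the host would have opened box 1 instead, probability 0; weight (1/4)·0 = 0 each.
The weights sum to 1/4.
So P(the gold coin in box 1 | the host opened box 2) = (1/4) / (1/4) = 1.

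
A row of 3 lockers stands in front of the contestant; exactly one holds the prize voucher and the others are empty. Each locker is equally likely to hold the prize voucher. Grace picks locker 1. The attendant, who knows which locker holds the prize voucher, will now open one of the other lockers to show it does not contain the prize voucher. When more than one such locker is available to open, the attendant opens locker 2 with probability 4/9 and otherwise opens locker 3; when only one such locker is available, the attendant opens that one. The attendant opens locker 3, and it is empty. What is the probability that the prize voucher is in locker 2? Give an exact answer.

Consider each possible location of the prize voucher in turn.
If it is in locker 1 (prior 1/3): locker 2 is available but not opened, probability 5/9; weight (1/3)·(5/9) = 5/27.
If it is in locker 2 (prior 1/3): only locker 3 is available, probability 1; weight (1/3)·1 = 1/3.
If it is in locker 3 (prior 1/3): the attendant opened locker 3, so this case is ruled out; weight (1/3)·0 = 0.
The weights sum to 14/27.
So P(the prize voucher in locker 2 | the attendant opened locker 3) = (1/3) / (14/27) = 9/14.

9/14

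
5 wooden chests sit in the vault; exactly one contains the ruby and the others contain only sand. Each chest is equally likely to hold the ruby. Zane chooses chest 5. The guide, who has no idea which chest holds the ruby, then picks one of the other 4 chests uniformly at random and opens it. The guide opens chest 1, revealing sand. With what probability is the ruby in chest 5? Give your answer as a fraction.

Because the guide chose which chest to open without knowing where the ruby is, the choice is independent of the prize location. Learning that chest 1 does not hold the ruby simply rules out that one location and leaves the remaining 4 chests still equally likely by symmetry.
So P(the ruby in chest 5) = 1/4.

1/4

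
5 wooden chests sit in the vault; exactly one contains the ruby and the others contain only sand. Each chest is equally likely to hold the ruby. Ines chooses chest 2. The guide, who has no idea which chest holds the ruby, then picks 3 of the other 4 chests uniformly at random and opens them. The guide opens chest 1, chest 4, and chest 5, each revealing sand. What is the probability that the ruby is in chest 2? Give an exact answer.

1/2

Because the guide chose which chests to open without knowing where the ruby is, the choice is independent of the prize location. Learning that none of the 3 opened chests holds the ruby simply rules out those 3 locations and leaves the remaining 2 chests still equally likely by symmetry.
So P(the ruby in chest 2) = 1/2.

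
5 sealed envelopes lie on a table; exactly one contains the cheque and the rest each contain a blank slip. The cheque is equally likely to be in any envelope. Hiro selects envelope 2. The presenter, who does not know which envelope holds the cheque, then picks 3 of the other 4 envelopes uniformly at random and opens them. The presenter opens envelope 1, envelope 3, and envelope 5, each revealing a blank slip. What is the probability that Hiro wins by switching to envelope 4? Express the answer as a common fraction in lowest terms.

Condition on the true location of the cheque.
If it is in any of envelopes 1, 3, and 5 (prior 1/5 each): that envelope was opened and seen not to hold the prize — ruled out; weight (1/5)·0 = 0 each.
If it is in either of envelopes 2 and 4 (prior 1/5 each): the presenter picks exactly this set with probability 1/4 regardless, and none is the prize; weight (1/5)·(1/4) = 1/20 each.
The weights sum to 1/10.
So P(the cheque in envelope 4 | the presenter opened envelope 1, envelope 3, and envelope 5) = (1/20) / (1/10) = 1/2.

1/2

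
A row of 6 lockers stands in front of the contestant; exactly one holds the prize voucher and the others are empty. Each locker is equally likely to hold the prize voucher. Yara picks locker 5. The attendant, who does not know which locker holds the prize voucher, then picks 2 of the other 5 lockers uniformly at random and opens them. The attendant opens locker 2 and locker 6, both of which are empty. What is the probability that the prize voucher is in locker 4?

Condition on the true location of the prize voucher.
If it is in any of lockers 1, 3, 4, and 5 (prior 1/6 each): the attendant picks exactly this set with probability 1/10 regardless, and none is the prize; weight (1/6)·(1/10) = 1/60 each.
If it is in either of lockers 2 and 6 (prior 1/6 each): that locker was opened and seen not to hold the prize — ruled out; weight (1/6)·0 = 0 each.
The weights sum to 1/15.
So P(the prize voucher in locker 4 | the attendant opened locker 2 and locker 6) = (1/60) / (1/15) = 1/4.

1/4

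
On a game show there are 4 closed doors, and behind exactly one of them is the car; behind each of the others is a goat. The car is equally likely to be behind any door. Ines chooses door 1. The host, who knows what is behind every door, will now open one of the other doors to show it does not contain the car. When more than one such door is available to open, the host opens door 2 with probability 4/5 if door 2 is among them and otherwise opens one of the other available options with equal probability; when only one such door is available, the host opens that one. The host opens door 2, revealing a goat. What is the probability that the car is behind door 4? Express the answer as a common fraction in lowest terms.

Condition on the true location of the car.
If it is behind any of doors 1, 3, and 4 (prior 1/4 each): door 2 is available, opened with probability 4/5; weight (1/4)·(4/5) = 1/5 each.
If it is behind door 2 (prior 1/4): the host opened door 2, so this case is ruled out; weight (1/4)·0 = 0.
The weights sum to 3/5.
So P(the car behind door 4 | the host opened door 2) = (1/5) / (3/5) = 1/3.

1/3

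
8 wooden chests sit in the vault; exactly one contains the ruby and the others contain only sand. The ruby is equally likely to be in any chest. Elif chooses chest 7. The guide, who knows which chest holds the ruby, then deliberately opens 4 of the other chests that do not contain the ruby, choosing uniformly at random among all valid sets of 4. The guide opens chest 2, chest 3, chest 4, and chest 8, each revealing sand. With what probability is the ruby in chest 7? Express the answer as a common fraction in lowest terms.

Consider each possible location of the ruby in turn.
If it is in any of chests 1, 5, and 6 (prior 1/8 each): the guide has 15 equally likely choices, so probability 1/15; weight (1/8)·(1/15) = 1/120 each.
If it is in any of chests 2, 3, 4, and 8 (prior 1/8 each): that chest was opened and seen not to hold the prize — ruled out; weight (1/8)·0 = 0 each.
If it is in chest 7 (prior 1/8): the guide has 35 equally likely choices, so probability 1/35; weight (1/8)·(1/35) = 1/280.
The weights sum to 1/35.
So P(the ruby in chest 7 | the guide opened chest 2, chest 3, chest 4, and chest 8) = (1/280) / (1/35) = 1/8.

1/8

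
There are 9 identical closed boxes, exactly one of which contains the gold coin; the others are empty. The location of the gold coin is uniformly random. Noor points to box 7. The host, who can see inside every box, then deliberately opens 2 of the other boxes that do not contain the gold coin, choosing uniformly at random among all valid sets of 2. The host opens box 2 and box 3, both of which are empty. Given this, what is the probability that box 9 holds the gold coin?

4/27

Consider each possible location of the gold coin in turn.
If it is in any of boxes 1, 4, 5, 6, 8, and 9 (prior 1/9 each): the host has 21 equally likely choices, so probability 1/21; weight (1/9)·(1/21) = 1/189 each.
If it is in either of boxes 2 and 3 (prior 1/9 each): that box was opened and seen not to hold the prize — ruled out; weight (1/9)·0 = 0 each.
If it is in box 7 (prior 1/9): the host has 28 equally likely choices, so probability 1/28; weight (1/9)·(1/28) = 1/252.
The weights sum to 1/28.
So P(the gold coin in box 9 | the host opened box 2 and box 3) = (1/189) / (1/28) = 4/27.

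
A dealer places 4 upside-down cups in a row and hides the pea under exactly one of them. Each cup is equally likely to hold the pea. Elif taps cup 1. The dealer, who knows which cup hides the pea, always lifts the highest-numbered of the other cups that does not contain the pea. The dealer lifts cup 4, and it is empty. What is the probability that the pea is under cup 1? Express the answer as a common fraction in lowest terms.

1/3

Apply Bayes' rule, conditioning on where the pea actually is.
If it is under any of cups 1, 2, and 3 (prior 1/4 each): cup 4 is the highest-numbered option available, probability 1; weight (1/4)·1 = 1/4 each.
If it is under cup 4 (prior 1/4): the dealer opened cup 4, so this case is ruled out; weight (1/4)·0 = 0.
The weights sum to 3/4.
So P(the pea under cup 1 | the dealer opened cup 4) = (1/4) / (3/4) = 1/3.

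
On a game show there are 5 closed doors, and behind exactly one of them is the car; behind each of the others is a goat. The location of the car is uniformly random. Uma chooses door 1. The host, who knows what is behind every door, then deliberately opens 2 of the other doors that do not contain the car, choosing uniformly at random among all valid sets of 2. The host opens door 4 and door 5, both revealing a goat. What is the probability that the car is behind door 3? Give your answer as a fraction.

Condition on the true location of the car.
If it is behind door 1 (prior 1/5): the host has 6 equally likely choices, so probability 1/6; weight (1/5)·(1/6) = 1/30.
If it is behind either of doors 2 and 3 (prior 1/5 each): the host has 3 equally likely choices, so probability 1/3; weight (1/5)·(1/3) = 1/15 each.
If it is behind either of doors 4 and 5 (prior 1/5 each): that door was opened and seen not to hold the prize — ruled out; weight (1/5)·0 = 0 each.
The weights sum to 1/6.
So P(the car behind door 3 | the host opened door 4 and door 5) = (1/15) / (1/6) = 2/5.

2/5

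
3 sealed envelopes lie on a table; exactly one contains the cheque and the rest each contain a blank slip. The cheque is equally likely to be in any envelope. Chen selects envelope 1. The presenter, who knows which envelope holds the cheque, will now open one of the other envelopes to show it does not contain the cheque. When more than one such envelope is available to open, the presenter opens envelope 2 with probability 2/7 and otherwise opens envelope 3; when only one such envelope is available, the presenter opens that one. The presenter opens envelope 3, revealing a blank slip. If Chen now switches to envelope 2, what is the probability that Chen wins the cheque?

Apply Bayes' rule, conditioning on where the cheque actually is.
If it is in envelope 1 (prior 1/3): envelope 2 is available but not opened, probability 5/7; weight (1/3)·(5/7) = 5/21.
If it is in envelope 2 (prior 1/3): only envelope 3 is available, probability 1; weight (1/3)·1 = 1/3.
If it is in envelope 3 (prior 1/3): the presenter opened envelope 3, so this case is ruled out; weight (1/3)·0 = 0.
The weights sum to 4/7.
So P(the cheque in envelope 2 | the presenter opened envelope 3) = (1/3) / (4/7) = 7/12.

7/12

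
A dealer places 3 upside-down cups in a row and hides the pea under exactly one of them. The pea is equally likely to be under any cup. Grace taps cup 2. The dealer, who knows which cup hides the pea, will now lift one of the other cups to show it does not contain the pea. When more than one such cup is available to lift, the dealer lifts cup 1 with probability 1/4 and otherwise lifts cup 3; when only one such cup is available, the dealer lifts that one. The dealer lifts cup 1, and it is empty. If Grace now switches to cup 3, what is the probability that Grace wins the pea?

Apply Bayes' rule, conditioning on where the pea actually is.
If it is under cup 1 (prior 1/3): the dealer opened cup 1, so this case is ruled out; weight (1/3)·0 = 0.
If it is under cup 2 (prior 1/3): cup 1 is available, opened with probability 1/4; weight (1/3)·(1/4) = 1/12.
If it is under cup 3 (prior 1/3): only cup 1 is available, probability 1; weight (1/3)·1 = 1/3.
The weights sum to 5/12.
So P(the pea under cup 3 | the dealer opened cup 1) = (1/3) / (5/12) = 4/5.

4/5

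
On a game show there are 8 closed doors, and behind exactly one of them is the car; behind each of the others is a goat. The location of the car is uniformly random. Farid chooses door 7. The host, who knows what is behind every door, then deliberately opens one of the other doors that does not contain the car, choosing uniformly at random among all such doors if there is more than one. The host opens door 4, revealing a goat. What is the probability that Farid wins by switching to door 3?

7/48

Consider each possible location of the car in turn.
If it is behind any of doors 1, 2, 3, 5, 6, and 8 (prior 1/8 each): the host has 6 equally likely choices, so probability 1/6; weight (1/8)·(1/6) = 1/48 each.
If it is behind door 4 (prior 1/8): the host opened door 4, so this case is ruled out; weight (1/8)·0 = 0.
If it is behind door 7 (prior 1/8): the host has 7 equally likely choices, so probability 1/7; weight (1/8)·(1/7) = 1/56.
The weights sum to 1/7.
So P(the car behind door 3 | the host opened door 4) = (1/48) / (1/7) = 7/48.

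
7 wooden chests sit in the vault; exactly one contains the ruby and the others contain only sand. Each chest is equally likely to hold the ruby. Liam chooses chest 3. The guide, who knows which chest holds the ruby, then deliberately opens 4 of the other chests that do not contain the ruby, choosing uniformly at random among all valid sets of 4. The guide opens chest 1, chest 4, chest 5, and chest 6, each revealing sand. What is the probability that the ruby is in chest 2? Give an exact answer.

Consider each possible location of the ruby in turn.
If it is in any of chests 1, 4, 5, and 6 (prior 1/7 each): that chest was opened and seen not to hold the prize — ruled out; weight (1/7)·0 = 0 each.
If it is in either of chests 2 and 7 (prior 1/7 each): the guide has 5 equally likely choices, so probability 1/5; weight (1/7)·(1/5) = 1/35 each.
If it is in chest 3 (prior 1/7): the guide has 15 equally likely choices, so probability 1/15; weight (1/7)·(1/15) = 1/105.
The weights sum to 1/15.
So P(the ruby in chest 2 | the guide opened chest 1, chest 4, chest 5, and chest 6) = (1/35) / (1/15) = 3/7.

3/7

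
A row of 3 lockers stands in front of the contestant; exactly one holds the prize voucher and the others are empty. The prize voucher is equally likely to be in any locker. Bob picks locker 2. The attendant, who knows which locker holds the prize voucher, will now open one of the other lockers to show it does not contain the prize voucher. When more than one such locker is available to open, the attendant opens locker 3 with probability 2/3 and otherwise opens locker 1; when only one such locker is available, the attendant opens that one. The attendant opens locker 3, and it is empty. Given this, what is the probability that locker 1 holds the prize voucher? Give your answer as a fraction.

3/5

Consider each possible location of the prize voucher in turn.
If it is in locker 1 (prior 1/3): only locker 3 is available, probability 1; weight (1/3)·1 = 1/3.
If it is in locker 2 (prior 1/3): locker 3 is available, opened with probability 2/3; weight (1/3)·(2/3) = 2/9.
If it is in locker 3 (prior 1/3): the attendant opened locker 3, so this case is ruled out; weight (1/3)·0 = 0.
The weights sum to 5/9.
So P(the prize voucher in locker 1 | the attendant opened locker 3) = (1/3) / (5/9) = 3/5.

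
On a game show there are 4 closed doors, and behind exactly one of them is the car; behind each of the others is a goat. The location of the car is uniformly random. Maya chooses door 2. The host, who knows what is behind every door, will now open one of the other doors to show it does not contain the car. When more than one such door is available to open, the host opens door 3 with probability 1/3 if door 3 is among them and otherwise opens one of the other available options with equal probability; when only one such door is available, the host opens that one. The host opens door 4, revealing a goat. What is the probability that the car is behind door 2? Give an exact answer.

Consider each possible location of the car in turn.
If it is behind door 1 (prior 1/4): door 3 is available but not opened, probability 2/3; weight (1/4)·(2/3) = 1/6.
If it is behind door 2 (prior 1/4): door 3 is available but not opened; door 4 gets probability (1 − 1/3)/2 = 1/3; weight (1/4)·(1/3) = 1/12.
If it is behind door 3 (prior 1/4): door 3 holds the prize so is unavailable; the host chooses uniformly among the 2 others, probability 1/2; weight (1/4)·(1/2) = 1/8.
If it is behind door 4 (prior 1/4): the host opened door 4, so this case is ruled out; weight (1/4)·0 = 0.
The weights sum to 3/8.
So P(the car behind door 2 | the host opened door 4) = (1/12) / (3/8) = 2/9.

2/9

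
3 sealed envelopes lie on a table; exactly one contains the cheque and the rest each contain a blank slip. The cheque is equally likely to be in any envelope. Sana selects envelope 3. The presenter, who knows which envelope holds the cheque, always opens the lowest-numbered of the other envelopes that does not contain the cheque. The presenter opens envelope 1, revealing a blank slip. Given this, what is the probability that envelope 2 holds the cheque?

1/2

Condition on the true location of the cheque.
If it is in envelope 1 (prior 1/3): the presenter opened envelope 1, so this case is ruled out; weight (1/3)·0 = 0.
If it is in either of envelopes 2 and 3 (prior 1/3 each): envelope 1 is the lowest-numbered option available, probability 1; weight (1/3)·1 = 1/3 each.
The weights sum to 2/3.
So P(the cheque in envelope 2 | the presenter opened envelope 1) = (1/3) / (2/3) = 1/2.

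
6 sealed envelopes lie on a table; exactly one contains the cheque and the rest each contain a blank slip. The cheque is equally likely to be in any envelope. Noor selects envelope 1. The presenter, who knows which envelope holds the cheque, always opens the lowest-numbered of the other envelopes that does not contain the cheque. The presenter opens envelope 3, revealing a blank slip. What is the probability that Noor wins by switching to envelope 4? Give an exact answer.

0

Apply Bayes' rule, conditioning on where the cheque actually is.
If it is in any of envelopes 1, 4, 5, and 6 (prior 1/6 each): the presenter would have opened envelope 2 instead, probability 0; weight (1/6)·0 = 0 each.
If it is in envelope 2 (prior 1/6): envelope 3 is the lowest-numbered option available, probability 1; weight (1/6)·1 = 1/6.
If it is in envelope 3 (prior 1/6): the presenter opened envelope 3, so this case is ruled out; weight (1/6)·0 = 0.
The weights sum to 1/6.
So P(the cheque in envelope 4 | the presenter opened envelope 3) = 0 / (1/6) = 0.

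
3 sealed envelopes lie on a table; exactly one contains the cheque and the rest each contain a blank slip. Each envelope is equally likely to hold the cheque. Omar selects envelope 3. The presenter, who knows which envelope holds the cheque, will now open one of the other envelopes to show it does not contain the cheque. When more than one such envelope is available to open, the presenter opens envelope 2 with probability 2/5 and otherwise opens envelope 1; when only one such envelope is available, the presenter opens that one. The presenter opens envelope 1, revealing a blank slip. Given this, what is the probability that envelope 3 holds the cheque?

3/8

Apply Bayes' rule, conditioning on where the cheque actually is.
If it is in envelope 1 (prior 1/3): the presenter opened envelope 1, so this case is ruled out; weight (1/3)·0 = 0.
If it is in envelope 2 (prior 1/3): only envelope 1 is available, probability 1; weight (1/3)·1 = 1/3.
If it is in envelope 3 (prior 1/3): envelope 2 is available but not opened, probability 3/5; weight (1/3)·(3/5) = 1/5.
The weights sum to 8/15.
So P(the cheque in envelope 3 | the presenter opened envelope 1) = (1/5) / (8/15) = 3/8.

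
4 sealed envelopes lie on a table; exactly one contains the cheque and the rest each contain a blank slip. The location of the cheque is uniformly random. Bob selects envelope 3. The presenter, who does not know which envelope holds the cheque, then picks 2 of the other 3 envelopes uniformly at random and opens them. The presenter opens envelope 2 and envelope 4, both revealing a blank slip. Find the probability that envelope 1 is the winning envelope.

1/2

Because the presenter chose which envelopes to open without knowing where the cheque is, the choice is independent of the prize location. Learning that none of the 2 opened envelopes holds the cheque simply rules out those 2 locations and leaves the remaining 2 envelopes still equally likely by symmetry.
So P(the cheque in envelope 1) = 1/2.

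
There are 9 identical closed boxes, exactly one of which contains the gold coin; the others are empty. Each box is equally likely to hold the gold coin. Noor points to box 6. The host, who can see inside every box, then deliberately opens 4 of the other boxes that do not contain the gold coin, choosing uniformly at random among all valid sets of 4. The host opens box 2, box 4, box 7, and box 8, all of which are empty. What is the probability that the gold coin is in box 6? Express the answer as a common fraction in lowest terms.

1/9

Condition on the true location of the gold coin.
If it is in any of boxes 1, 3, 5, and 9 (prior 1/9 each): the host has 35 equally likely choices, so probability 1/35; weight (1/9)·(1/35) = 1/315 each.
If it is in any of boxes 2, 4, 7, and 8 (prior 1/9 each): that box was opened and seen not to hold the prize — ruled out; weight (1/9)·0 = 0 each.
If it is in box 6 (prior 1/9): the host has 70 equally likely choices, so probability 1/70; weight (1/9)·(1/70) = 1/630.
The weights sum to 1/70.
So P(the gold coin in box 6 | the host opened box 2, box 4, box 7, and box 8) = (1/630) / (1/70) = 1/9.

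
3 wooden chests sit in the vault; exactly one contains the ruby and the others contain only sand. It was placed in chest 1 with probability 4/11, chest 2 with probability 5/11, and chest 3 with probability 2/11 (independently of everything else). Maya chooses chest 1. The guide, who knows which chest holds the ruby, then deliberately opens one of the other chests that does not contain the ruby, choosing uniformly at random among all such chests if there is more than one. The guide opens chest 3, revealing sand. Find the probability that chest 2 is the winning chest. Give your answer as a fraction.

Apply Bayes' rule, conditioning on where the ruby actually is.
If it is in chest 1 (prior 4/11): the guide has 2 equally likely choices, so probability 1/2; weight (4/11)·(1/2) = 2/11.
If it is in chest 2 (prior 5/11): the guide has no choice, probability 1; weight (5/11)·1 = 5/11.
If it is in chest 3 (prior 2/11): the guide opened chest 3, so this case is ruled out; weight (2/11)·0 = 0.
The weights sum to 7/11.
So P(the ruby in chest 2 | the guide opened chest 3) = (5/11) / (7/11) = 5/7.

5/7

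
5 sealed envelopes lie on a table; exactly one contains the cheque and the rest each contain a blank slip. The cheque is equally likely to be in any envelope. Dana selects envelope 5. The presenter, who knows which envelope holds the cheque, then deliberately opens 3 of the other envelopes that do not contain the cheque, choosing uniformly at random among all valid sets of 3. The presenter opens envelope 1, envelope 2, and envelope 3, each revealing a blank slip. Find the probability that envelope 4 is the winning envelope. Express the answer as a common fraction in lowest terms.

Apply Bayes' rule, conditioning on where the cheque actually is.
If it is in any of envelopes 1, 2, and 3 (prior 1/5 each): that envelope was opened and seen not to hold the prize — ruled out; weight (1/5)·0 = 0 each.
If it is in envelope 4 (prior 1/5): the presenter has no choice, probability 1; weight (1/5)·1 = 1/5.
If it is in envelope 5 (prior 1/5): the presenter has 4 equally likely choices, so probability 1/4; weight (1/5)·(1/4) = 1/20.
The weights sum to 1/4.
So P(the cheque in envelope 4 | the presenter opened envelope 1, envelope 2, and envelope 3) = (1/5) / (1/4) = 4/5.

4/5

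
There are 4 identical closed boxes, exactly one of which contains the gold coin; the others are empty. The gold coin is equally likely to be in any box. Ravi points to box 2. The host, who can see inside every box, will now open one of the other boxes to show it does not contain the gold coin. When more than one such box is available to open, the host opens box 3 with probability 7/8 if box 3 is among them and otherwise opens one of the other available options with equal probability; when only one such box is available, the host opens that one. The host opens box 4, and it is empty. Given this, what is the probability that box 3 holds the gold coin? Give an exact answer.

8/11

Apply Bayes' rule, conditioning on where the gold coin actually is.
If it is in box 1 (prior 1/4): box 3 is available but not opened, probability 1/8; weight (1/4)·(1/8) = 1/32.
If it is in box 2 (prior 1/4): box 3 is available but not opened; box 4 gets probability (1 − 7/8)/2 = 1/16; weight (1/4)·(1/16) = 1/64.
If it is in box 3 (prior 1/4): box 3 holds the prize so is unavailable; the host chooses uniformly among the 2 others, probability 1/2; weight (1/4)·(1/2) = 1/8.
If it is in box 4 (prior 1/4): the host opened box 4, so this case is ruled out; weight (1/4)·0 = 0.
The weights sum to 11/64.
So P(the gold coin in box 3 | the host opened box 4) = (1/8) / (11/64) = 8/11.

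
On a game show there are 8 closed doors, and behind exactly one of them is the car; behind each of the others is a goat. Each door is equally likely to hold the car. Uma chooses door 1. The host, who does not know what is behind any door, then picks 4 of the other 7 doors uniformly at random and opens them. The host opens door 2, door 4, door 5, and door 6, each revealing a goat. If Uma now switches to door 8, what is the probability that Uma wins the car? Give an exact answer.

1/4

Because the host chose which doors to open without knowing where the car is, the choice is independent of the prize location. Learning that none of the 4 opened doors holds the car simply rules out those 4 locations and leaves the remaining 4 doors still equally likely by symmetry.
So P(the car behind door 8) = 1/4.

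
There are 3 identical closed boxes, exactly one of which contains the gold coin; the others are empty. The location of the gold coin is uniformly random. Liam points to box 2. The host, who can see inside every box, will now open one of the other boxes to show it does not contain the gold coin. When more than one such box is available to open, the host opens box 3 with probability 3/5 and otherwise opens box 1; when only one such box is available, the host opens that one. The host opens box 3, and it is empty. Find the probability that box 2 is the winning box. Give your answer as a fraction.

Condition on the true location of the gold coin.
If it is in box 1 (prior 1/3): only box 3 is available, probability 1; weight (1/3)·1 = 1/3.
If it is in box 2 (prior 1/3): box 3 is available, opened with probability 3/5; weight (1/3)·(3/5) = 1/5.
If it is in box 3 (prior 1/3): the host opened box 3, so this case is ruled out; weight (1/3)·0 = 0.
The weights sum to 8/15.
So P(the gold coin in box 2 | the host opened box 3) = (1/5) / (8/15) = 3/8.

3/8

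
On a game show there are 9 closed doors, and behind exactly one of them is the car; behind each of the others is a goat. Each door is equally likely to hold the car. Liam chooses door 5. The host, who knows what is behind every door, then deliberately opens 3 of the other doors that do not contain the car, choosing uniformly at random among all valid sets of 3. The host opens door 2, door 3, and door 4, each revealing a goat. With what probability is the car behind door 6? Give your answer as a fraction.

8/45

Condition on the true location of the car.
If it is behind any of doors 1, 6, 7, 8, and 9 (prior 1/9 each): the host has 35 equally likely choices, so probability 1/35; weight (1/9)·(1/35) = 1/315 each.
If it is behind any of doors 2, 3, and 4 (prior 1/9 each): that door was opened and seen not to hold the prize — ruled out; weight (1/9)·0 = 0 each.
If it is behind door 5 (prior 1/9): the host has 56 equally likely choices, so probability 1/56; weight (1/9)·(1/56) = 1/504.
The weights sum to 1/56.
So P(the car behind door 6 | the host opened door 2, door 3, and door 4) = (1/315) / (1/56) = 8/45.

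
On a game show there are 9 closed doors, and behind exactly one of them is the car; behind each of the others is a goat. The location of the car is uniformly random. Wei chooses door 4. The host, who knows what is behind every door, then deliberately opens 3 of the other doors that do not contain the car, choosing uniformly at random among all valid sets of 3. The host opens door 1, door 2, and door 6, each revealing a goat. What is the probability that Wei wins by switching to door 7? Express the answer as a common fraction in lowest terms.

8/45

Apply Bayes' rule, conditioning on where the car actually is.
If it is behind any of doors 1, 2, and 6 (prior 1/9 each): that door was opened and seen not to hold the prize — ruled out; weight (1/9)·0 = 0 each.
If it is behind any of doors 3, 5, 7, 8, and 9 (prior 1/9 each): the host has 35 equally likely choices, so probability 1/35; weight (1/9)·(1/35) = 1/315 each.
If it is behind door 4 (prior 1/9): the host has 56 equally likely choices, so probability 1/56; weight (1/9)·(1/56) = 1/504.
The weights sum to 1/56.
So P(the car behind door 7 | the host opened door 1, door 2, and door 6) = (1/315) / (1/56) = 8/45.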